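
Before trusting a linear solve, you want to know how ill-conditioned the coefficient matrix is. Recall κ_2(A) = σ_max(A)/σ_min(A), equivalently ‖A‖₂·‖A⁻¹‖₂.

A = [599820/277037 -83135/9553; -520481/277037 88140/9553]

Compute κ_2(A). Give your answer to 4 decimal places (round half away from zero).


46.6000

form AᵀA = [749922121/91259809 -3301421760/91259809; -3301421760/91259809 14680087825/91259809] with trace 9179066/54289 and determinant 714025/54289
eigenvalues of AᵀA: λ = (tr ± √(tr²−4·det))/2 = 169, 4225/54289
κ_2(A) = √(λ_max/λ_min) = √(169 / (4225/54289)) = 46.6000


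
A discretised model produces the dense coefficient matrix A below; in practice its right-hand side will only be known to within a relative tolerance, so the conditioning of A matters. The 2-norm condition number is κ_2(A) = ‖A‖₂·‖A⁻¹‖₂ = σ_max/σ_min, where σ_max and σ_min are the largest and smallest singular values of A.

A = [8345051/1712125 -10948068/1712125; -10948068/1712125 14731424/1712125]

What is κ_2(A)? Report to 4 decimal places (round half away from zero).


form AᵀA = [7580002765009/117254880625 -10105712700012/117254880625; -10105712700012/117254880625 13475001840016/117254880625] with trace 842200184201/4690195225 and determinant 5158686976/4690195225
eigenvalues of AᵀA: λ = (tr ± √(tr²−4·det))/2 = 4489/25, 1149184/187607809
κ_2(A) = √(λ_max/λ_min) = √((4489/25) / (1149184/187607809)) = 171.2125

171.2125


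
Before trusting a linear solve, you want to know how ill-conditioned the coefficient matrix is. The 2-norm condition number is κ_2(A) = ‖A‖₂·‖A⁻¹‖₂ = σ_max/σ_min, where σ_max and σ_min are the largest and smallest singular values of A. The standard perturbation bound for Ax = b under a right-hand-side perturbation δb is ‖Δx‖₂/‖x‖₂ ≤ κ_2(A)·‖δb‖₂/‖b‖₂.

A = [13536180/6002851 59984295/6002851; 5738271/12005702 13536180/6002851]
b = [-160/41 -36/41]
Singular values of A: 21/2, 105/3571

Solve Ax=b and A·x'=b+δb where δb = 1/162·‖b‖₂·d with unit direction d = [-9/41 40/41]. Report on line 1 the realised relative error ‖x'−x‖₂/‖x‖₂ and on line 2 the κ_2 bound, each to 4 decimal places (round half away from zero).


2.2043
2.2043

σ_max = 21/2, σ_min = 105/3571
κ_2(A) = (21/2) / (105/3571) = 357.1000
worst-case relative error ≤ 357.1000 × 1/162 = 2.2043
solve Ax = b  →  x = [-0.0836 -0.3717]
‖b‖ = 4.0000, ‖x‖ = 0.3810
with δb = [-0.0054 0.0241], A·Δx = δb → ‖Δx‖ = 0.8397
realised ‖Δx‖/‖x‖ = 2.2043
realised/bound = 1 exactly: the bound is attained for this b and d


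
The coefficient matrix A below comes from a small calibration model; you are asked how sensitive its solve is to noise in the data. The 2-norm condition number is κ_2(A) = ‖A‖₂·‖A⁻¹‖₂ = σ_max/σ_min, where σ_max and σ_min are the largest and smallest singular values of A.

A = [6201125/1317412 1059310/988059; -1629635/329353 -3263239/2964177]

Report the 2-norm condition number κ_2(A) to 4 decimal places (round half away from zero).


form AᵀA = [96248888225/2063703184 24362838955/2321666082; 24362838955/2321666082 24670591981/10447497369] with trace 4872629041/99440784 and determinant 1500625/99440784
char-poly roots: 49 and 30625/99440784
σ_max=√49=7, σ_min=√(30625/99440784)=(175/9972) → κ = 398.8800

398.8800


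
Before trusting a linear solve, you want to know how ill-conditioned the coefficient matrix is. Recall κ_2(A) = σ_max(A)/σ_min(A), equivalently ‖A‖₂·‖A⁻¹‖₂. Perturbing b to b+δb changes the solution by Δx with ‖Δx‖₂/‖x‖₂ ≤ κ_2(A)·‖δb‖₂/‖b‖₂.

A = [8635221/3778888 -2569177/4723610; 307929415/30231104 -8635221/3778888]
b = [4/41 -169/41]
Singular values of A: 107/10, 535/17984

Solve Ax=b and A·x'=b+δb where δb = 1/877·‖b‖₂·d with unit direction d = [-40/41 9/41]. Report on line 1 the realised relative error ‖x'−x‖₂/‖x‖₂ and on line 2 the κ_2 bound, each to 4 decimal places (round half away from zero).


σ_max = 107/10, σ_min = 535/17984
condition number: (107/10) ÷ (535/17984) = 359.6800
bound on ‖Δx‖/‖x‖: κ·ε = 359.6800·1/877 = 0.4101
solve Ax = b  →  x = [-7.7436 -32.7130]
‖b‖ = 4.1231, ‖x‖ = 33.6170
re-solving with b+δb shifts x by Δx of norm 0.1580
realised ‖Δx‖/‖x‖ = 0.0047
so the bound overstates the realised error by a factor of ≈ 87.2406 (computed from the unrounded values)

0.0047
0.4101


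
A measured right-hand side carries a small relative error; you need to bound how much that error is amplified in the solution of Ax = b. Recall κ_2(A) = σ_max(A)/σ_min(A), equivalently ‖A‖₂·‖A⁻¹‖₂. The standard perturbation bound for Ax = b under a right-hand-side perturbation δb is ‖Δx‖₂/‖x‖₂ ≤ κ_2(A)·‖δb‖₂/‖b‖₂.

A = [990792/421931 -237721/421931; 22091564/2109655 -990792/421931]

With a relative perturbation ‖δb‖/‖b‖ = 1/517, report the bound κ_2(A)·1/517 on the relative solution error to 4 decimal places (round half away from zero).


M = AᵀA = [304924996816/2647617025 -13721478408/529523405; -13721478408/529523405 617596705/105904681]. tr(M)=190579961/1575025, det(M)=234256/1575025
eigenvalues of AᵀA: λ = (tr ± √(tr²−4·det))/2 = 121, 1936/1575025
σ_max=√121=11, σ_min=√(1936/1575025)=(44/1255) → κ = 313.7500
worst-case relative error ≤ 313.7500 × 1/517 = 0.6069

0.6069


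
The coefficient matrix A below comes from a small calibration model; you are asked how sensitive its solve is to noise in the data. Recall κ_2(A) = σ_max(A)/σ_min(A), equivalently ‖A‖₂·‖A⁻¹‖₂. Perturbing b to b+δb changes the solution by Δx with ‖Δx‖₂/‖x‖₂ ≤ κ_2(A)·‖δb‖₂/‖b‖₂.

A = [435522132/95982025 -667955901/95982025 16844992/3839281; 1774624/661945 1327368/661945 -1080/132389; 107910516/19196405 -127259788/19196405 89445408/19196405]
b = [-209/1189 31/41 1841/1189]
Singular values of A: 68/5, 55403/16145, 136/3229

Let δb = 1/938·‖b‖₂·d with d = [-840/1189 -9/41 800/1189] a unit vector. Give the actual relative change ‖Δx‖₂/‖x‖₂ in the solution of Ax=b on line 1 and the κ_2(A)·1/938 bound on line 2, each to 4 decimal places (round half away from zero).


largest singular value 68/5, smallest 136/3229
κ_2(A) = (68/5) / (136/3229) = 322.9000
bound on ‖Δx‖/‖x‖: κ·ε = 322.9000·1/938 = 0.3442
solve Ax = b  →  x = [-6.4318 9.0614 20.9840]
‖b‖ = 1.7321, ‖x‖ = 23.7445
Δx = A⁻¹·δb where δb = 1/938·1.7321·d; ‖Δx‖ = 0.0438
relative error = 0.0018
realised/bound (from unrounded values) ≈ 0.0054

0.0018
0.3442


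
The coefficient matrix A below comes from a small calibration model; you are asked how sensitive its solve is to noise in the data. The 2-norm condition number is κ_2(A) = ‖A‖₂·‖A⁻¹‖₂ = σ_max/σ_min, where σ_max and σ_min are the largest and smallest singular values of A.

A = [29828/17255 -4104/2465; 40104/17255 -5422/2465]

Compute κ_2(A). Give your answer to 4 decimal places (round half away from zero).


238.0000

form AᵀA = [99921616/11909401 -13594320/1701343; -13594320/1701343 1849636/243049] with trace 226580/14161 and determinant 64/14161
char-poly roots: 16 and 4/14161
κ_2(A) = √(λ_max/λ_min) = √(16 / (4/14161)) = 238.0000


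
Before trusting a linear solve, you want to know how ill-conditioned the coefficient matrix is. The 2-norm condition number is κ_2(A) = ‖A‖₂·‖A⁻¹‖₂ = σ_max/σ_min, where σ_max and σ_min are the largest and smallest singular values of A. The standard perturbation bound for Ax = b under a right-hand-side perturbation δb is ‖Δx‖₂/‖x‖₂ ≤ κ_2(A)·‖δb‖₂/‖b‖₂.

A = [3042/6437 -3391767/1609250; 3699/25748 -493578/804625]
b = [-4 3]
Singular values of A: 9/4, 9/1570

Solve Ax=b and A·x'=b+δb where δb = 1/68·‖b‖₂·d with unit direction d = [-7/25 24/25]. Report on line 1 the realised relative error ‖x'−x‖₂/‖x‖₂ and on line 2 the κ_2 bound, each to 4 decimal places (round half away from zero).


0.0184
5.7721

σ_max = 9/4, σ_min = 9/1570
κ = σ_max/σ_min = (9/4)/(9/1570) = 392.5000
bound on ‖Δx‖/‖x‖: κ·ε = 392.5000·1/68 = 5.7721
solve Ax = b  →  x = [680.4661 154.4715]
‖b‖₂ = 5.0000 and ‖x‖₂ = 697.7791
δb = ε·‖b‖·d = [-0.0206 0.0706]; solving A·Δx = δb gives ‖Δx‖ = 12.8268
dividing the unrounded norms, ‖Δx‖/‖x‖ = 0.0184
so the bound overstates the realised error by a factor of ≈ 314.0006 (computed from the unrounded values)


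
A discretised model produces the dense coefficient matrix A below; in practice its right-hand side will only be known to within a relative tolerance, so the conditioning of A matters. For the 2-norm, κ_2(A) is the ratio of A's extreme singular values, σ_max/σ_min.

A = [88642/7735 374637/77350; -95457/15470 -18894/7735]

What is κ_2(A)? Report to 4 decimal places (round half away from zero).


AᵀA = [2158193/12740 5619696/79625; 5619696/79625 46859517/1592500]; tr = 12178217/61250, det = 43917129/12250000
solving λ² − 12178217/61250·λ + 43917129/12250000 = 0 gives λ = 19881/100, 2209/122500
so κ_2 = √((19881/100) / (2209/122500)) = 105.0000

105.0000


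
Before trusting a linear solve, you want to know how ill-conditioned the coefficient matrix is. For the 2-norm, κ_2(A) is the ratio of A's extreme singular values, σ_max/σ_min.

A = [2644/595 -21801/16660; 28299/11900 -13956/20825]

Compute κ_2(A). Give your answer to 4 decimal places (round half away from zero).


205.8000

AᵀA = [12446809/490000 -1588224/214375; -1588224/214375 51897609/24010000]; tr = 529433/19208, det = 225/12544
char-poly roots: 441/16 and 25/38416
σ_max=√(441/16)=(21/4), σ_min=√(25/38416)=(5/196) → κ = 205.8000


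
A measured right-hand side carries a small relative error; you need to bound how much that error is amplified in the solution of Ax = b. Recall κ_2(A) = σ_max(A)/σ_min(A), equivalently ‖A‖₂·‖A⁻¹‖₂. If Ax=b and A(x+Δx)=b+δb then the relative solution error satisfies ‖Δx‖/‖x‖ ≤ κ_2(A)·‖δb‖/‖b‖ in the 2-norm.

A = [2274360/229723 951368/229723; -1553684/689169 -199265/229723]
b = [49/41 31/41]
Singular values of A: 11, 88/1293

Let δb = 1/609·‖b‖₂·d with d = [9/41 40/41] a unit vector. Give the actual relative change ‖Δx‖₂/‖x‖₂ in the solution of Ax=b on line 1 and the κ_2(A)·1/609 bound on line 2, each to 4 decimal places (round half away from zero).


0.0023
0.2654

from the listed singular values, σ₁ = 11, σ_n = 88/1293
κ = σ_max/σ_min = 11/(88/1293) = 161.6250
perturbation bound = 161.6250·1/609 = 0.2654
solve Ax = b  →  x = [-5.5673 13.5979]
‖b‖₂ = 1.4142 and ‖x‖₂ = 14.6935
with δb = [0.0005 0.0023], A·Δx = δb → ‖Δx‖ = 0.0341
dividing the unrounded norms, ‖Δx‖/‖x‖ = 0.0023
tightness: 0.0023 against a bound of 0.2654 (unrounded ratio ≈ 0.0087)


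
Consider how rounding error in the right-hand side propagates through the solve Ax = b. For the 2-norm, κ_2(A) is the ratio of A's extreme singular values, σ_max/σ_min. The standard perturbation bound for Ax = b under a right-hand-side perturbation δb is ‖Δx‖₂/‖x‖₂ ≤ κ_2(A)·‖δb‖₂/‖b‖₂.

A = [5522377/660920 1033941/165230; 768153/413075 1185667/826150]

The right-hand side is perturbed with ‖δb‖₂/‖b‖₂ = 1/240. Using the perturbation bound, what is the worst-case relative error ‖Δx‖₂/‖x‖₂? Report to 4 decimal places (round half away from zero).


form AᵀA = [476014260121/6496360000 89251332093/1624090000; 89251332093/1624090000 8367535997/203011250] with trace 29751016481/259854400 and determinant 131079601/1039417600
char-poly roots: 11449/100 and 11449/10394176
σ_max=√(11449/100)=(107/10), σ_min=√(11449/10394176)=(107/3224) → κ = 322.4000
κ_2(A)·‖δb‖/‖b‖ = 1.3433

1.3433


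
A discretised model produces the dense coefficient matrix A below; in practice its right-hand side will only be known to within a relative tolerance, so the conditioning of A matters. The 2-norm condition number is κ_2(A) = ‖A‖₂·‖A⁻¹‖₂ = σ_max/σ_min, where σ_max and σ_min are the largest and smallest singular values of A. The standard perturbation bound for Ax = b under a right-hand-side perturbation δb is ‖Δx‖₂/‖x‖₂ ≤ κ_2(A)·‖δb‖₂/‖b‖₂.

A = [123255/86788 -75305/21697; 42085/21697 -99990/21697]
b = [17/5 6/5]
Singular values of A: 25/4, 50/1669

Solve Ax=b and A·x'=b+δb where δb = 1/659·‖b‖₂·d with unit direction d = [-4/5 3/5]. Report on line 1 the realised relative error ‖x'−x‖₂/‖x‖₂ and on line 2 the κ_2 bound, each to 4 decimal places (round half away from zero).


from the listed singular values, σ₁ = 25/4, σ_n = 50/1669
κ = σ_max/σ_min = (25/4)/(50/1669) = 208.6250
perturbation bound = 208.6250·1/659 = 0.3166
solve Ax = b  →  x = [-61.4400 -26.1200]
‖b‖ = 3.6056, ‖x‖ = 66.7617
with δb = [-0.0044 0.0033], A·Δx = δb → ‖Δx‖ = 0.1826
relative error = 0.0027
so the bound overstates the realised error by a factor of ≈ 115.7273 (computed from the unrounded values)

0.0027
0.3166


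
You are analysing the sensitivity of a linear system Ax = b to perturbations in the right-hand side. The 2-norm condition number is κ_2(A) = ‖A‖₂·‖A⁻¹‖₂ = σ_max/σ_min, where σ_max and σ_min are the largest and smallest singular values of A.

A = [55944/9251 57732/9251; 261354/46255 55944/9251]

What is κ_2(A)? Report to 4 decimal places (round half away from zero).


M = AᵀA = [174255876/2544025 36587376/508805; 36587376/508805 7684560/101761]. tr(M)=435636/3025, det(M)=5184/3025
solving λ² − 435636/3025·λ + 5184/3025 = 0 gives λ = 144, 36/3025
κ = σ_max/σ_min = 12/(6/55) = 110.0000

110.0000


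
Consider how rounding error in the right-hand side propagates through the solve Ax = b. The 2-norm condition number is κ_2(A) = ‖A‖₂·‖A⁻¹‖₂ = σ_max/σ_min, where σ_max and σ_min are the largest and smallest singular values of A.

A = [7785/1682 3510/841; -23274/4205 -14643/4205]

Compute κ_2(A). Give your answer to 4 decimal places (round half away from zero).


11.6000

form AᵀA = [4377969/84100 811377/21025; 811377/21025 621189/21025] with trace 274509/3364 and determinant 164025/3364
eigenvalues of AᵀA: λ = (tr ± √(tr²−4·det))/2 = 81, 2025/3364
κ_2(A) = √(λ_max/λ_min) = √(81 / (2025/3364)) = 11.6000


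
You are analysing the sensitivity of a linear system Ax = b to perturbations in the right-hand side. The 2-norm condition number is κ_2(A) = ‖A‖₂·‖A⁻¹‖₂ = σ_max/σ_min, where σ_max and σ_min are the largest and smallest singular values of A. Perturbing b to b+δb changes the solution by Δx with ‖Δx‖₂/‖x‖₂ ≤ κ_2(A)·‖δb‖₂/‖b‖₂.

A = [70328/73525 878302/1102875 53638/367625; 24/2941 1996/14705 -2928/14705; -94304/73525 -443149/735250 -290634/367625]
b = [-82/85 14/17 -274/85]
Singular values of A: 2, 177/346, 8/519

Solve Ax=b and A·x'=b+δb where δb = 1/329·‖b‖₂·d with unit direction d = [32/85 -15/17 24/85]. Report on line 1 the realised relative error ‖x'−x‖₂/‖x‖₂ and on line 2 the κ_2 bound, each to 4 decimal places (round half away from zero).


largest singular value 2, smallest 8/519
κ = σ_max/σ_min = 2/(8/519) = 129.7500
worst-case relative error ≤ 129.7500 × 1/329 = 0.3944
solve Ax = b  →  x = [78.6500 -84.9058 -58.7923]
‖b‖ = 3.4641, ‖x‖ = 129.8127
with δb = [0.0040 -0.0093 0.0030], A·Δx = δb → ‖Δx‖ = 0.6831
dividing the unrounded norms, ‖Δx‖/‖x‖ = 0.0053
tightness: 0.0053 against a bound of 0.3944 (unrounded ratio ≈ 0.0133)

0.0053
0.3944


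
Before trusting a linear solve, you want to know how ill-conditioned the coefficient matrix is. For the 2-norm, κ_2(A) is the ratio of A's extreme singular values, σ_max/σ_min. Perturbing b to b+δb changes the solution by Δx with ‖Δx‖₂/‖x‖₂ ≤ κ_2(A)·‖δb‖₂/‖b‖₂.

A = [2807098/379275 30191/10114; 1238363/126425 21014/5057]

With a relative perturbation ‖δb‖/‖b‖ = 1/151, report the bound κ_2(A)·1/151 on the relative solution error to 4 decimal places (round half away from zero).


0.7728

M = AᵀA = [66712878337/442613925 1852975817/29507595; 1852975817/29507595 205988405/7868692]. tr(M)=24092223421/136188900, det(M)=312900721/136188900
char-poly roots: 17689/100 and 17689/1361889
σ_max=√(17689/100)=(133/10), σ_min=√(17689/1361889)=(133/1167) → κ = 116.7000
κ_2(A)·‖δb‖/‖b‖ = 0.7728


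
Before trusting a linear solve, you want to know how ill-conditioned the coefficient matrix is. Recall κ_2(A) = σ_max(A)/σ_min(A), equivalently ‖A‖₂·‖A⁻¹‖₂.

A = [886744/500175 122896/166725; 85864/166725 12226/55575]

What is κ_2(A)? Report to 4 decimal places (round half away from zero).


384.7500

M = AᵀA = [1364269696/400280049 189480400/133426683; 189480400/133426683 26317924/44475561]. tr(M)=9474148/2368521, det(M)=256/2368521
char-poly roots: 4 and 64/2368521
κ = σ_max/σ_min = 2/(8/1539) = 384.7500


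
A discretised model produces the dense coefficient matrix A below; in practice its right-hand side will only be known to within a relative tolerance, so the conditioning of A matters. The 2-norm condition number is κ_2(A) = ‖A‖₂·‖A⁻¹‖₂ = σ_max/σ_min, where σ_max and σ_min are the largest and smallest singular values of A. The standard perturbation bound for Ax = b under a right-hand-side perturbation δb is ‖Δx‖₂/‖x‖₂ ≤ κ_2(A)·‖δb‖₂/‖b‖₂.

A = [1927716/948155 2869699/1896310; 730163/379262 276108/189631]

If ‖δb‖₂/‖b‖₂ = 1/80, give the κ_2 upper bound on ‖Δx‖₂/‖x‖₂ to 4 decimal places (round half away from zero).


form AᵀA = [33522956089/4275852100 6285410712/1068963025; 6285410712/1068963025 18856997761/4275852100] with trace 1047599077/85517042 and determinant 1500625/684136336
solving λ² − 1047599077/85517042·λ + 1500625/684136336 = 0 gives λ = 49/4, 30625/171034084
κ = σ_max/σ_min = (7/2)/(175/13078) = 261.5600
bound on ‖Δx‖/‖x‖: κ·ε = 261.5600·1/80 = 3.2695

3.2695


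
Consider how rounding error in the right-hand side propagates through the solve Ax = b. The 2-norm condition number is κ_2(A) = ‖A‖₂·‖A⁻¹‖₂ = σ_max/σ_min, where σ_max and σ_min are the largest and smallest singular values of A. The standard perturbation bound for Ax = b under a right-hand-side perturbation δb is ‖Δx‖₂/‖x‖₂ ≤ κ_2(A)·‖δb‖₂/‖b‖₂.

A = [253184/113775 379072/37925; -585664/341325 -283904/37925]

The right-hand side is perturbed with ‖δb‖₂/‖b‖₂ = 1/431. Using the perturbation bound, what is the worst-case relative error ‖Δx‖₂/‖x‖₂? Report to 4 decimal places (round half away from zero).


AᵀA = [36796862464/4660110225 3633577984/103558005; 3633577984/103558005 8971882496/57532225]; tr = 90841088/554445, det = 16777216/69305625
solving λ² − 90841088/554445·λ + 16777216/69305625 = 0 gives λ = 4096/25, 4096/2772225
σ_max=√(4096/25)=(64/5), σ_min=√(4096/2772225)=(64/1665) → κ = 333.0000
perturbation bound = 333.0000·1/431 = 0.7726

0.7726


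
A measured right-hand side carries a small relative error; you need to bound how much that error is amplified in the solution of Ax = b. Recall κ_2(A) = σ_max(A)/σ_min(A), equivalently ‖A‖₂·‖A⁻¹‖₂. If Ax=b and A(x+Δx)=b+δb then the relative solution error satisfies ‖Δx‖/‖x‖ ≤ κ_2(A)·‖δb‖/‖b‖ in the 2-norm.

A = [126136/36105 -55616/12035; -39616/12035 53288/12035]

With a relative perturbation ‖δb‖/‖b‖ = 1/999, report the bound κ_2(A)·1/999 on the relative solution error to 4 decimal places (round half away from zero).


M = AᵀA = [1428544/62001 -634880/20667; -634880/20667 282176/6889]. tr(M)=3968128/62001, det(M)=4096/62001
eigenvalues of AᵀA: λ = (tr ± √(tr²−4·det))/2 = 64, 64/62001
σ_max=√64=8, σ_min=√(64/62001)=(8/249) → κ = 249.0000
bound on ‖Δx‖/‖x‖: κ·ε = 249.0000·1/999 = 0.2492

0.2492


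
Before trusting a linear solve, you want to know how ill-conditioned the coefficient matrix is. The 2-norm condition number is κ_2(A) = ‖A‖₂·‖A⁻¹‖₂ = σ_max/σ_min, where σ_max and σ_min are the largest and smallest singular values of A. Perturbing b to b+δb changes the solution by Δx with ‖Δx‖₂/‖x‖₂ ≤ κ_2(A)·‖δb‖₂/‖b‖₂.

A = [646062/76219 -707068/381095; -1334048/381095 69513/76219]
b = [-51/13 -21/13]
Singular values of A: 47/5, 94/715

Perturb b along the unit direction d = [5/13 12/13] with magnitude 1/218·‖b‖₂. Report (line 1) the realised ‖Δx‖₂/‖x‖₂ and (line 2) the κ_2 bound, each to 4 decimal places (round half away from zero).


σ_max = 47/5, σ_min = 94/715
κ_2(A) = (47/5) / (94/715) = 71.5000
bound on ‖Δx‖/‖x‖: κ·ε = 71.5000·1/218 = 0.3280
solve Ax = b  →  x = [-5.3204 -22.1925]
‖b‖ = 4.2426, ‖x‖ = 22.8214
re-solving with b+δb shifts x by Δx of norm 0.1480
dividing the unrounded norms, ‖Δx‖/‖x‖ = 0.0065
tightness: 0.0065 against a bound of 0.3280 (unrounded ratio ≈ 0.0198)

0.0065
0.3280


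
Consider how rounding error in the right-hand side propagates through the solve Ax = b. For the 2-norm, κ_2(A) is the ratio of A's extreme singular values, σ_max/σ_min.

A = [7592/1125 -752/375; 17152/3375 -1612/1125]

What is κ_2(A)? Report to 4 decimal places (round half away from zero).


AᵀA = [162587456/2278125 -15806336/759375; -15806336/759375 1537616/253125]; tr = 1411408/18225, det = 123904/455625
eigenvalues of AᵀA: λ = (tr ± √(tr²−4·det))/2 = 1936/25, 64/18225
so κ_2 = √((1936/25) / (64/18225)) = 148.5000

148.5000


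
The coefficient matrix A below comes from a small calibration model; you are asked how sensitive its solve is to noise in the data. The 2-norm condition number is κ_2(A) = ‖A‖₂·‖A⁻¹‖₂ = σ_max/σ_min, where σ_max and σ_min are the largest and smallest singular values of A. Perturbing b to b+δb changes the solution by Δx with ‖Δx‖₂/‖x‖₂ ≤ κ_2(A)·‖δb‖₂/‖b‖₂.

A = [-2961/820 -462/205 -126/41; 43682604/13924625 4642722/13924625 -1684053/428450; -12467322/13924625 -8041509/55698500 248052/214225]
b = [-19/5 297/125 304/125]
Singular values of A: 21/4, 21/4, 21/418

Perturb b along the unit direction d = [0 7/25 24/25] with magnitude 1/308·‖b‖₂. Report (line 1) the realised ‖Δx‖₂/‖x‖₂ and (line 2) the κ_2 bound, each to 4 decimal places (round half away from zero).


σ_max = 21/4, σ_min = 21/418
condition number: (21/4) ÷ (21/418) = 104.5000
perturbation bound = 104.5000·1/308 = 0.3393
solve Ax = b  →  x = [23.0941 -53.4448 13.2938]
‖b‖ = 5.0990, ‖x‖ = 59.7194
with δb = [0.0000 0.0046 0.0159], A·Δx = δb → ‖Δx‖ = 0.3295
dividing the unrounded norms, ‖Δx‖/‖x‖ = 0.0055
tightness: 0.0055 against a bound of 0.3393 (unrounded ratio ≈ 0.0163)

0.0055
0.3393


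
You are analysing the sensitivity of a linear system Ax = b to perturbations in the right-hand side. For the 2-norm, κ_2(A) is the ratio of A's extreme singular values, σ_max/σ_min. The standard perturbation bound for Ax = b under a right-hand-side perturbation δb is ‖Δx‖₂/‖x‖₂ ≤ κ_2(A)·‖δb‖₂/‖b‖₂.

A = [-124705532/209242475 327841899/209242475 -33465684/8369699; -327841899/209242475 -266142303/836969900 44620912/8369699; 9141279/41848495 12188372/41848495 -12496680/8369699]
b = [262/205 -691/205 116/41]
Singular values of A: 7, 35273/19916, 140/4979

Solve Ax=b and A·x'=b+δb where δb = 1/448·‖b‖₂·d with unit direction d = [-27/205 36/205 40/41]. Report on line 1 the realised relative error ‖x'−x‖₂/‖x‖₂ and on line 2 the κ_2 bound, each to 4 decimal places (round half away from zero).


0.0051
0.5557

from the listed singular values, σ₁ = 7, σ_n = 140/4979
κ = σ_max/σ_min = 7/(140/4979) = 248.9500
bound on ‖Δx‖/‖x‖: κ·ε = 248.9500·1/448 = 0.5557
solve Ax = b  →  x = [42.1632 55.2766 15.0561]
‖b‖ = 4.5826, ‖x‖ = 71.1331
with δb = [-0.0013 0.0018 0.0100], A·Δx = δb → ‖Δx‖ = 0.3638
relative error = 0.0051
realised/bound (from unrounded values) ≈ 0.0092


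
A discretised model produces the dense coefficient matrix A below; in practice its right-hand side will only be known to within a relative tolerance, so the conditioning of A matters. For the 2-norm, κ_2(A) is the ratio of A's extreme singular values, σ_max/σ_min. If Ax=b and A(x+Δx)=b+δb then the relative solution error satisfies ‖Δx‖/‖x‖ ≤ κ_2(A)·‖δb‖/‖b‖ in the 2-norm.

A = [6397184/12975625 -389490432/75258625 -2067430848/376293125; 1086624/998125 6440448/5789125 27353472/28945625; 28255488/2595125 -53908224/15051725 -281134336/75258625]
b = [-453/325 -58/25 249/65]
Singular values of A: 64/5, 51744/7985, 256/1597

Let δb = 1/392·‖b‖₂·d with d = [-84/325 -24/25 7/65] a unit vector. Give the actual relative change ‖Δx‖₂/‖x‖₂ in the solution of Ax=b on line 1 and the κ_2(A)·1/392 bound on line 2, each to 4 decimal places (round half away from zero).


0.0040
0.2037

σ_max = 64/5, σ_min = 256/1597
κ_2(A) = (64/5) / (256/1597) = 79.8500
κ_2(A)·‖δb‖/‖b‖ = 0.2037
solve Ax = b  →  x = [0.3727 -13.4788 12.9838]
‖b‖ = 4.6904, ‖x‖ = 18.7189
with δb = [-0.0031 -0.0115 0.0013], A·Δx = δb → ‖Δx‖ = 0.0746
relative error = 0.0040
tightness: 0.0040 against a bound of 0.2037 (unrounded ratio ≈ 0.0196)


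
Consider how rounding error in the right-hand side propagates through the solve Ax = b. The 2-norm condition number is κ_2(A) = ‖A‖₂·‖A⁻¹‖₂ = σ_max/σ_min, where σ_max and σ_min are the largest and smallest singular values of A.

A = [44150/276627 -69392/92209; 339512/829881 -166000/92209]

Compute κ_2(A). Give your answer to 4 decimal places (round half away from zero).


194.6250

AᵀA = [785866276/4075162569 -387869600/452795841; -387869600/452795841 191545856/50310649]; tr = 9697252/2424249, det = 1024/2424249
solving λ² − 9697252/2424249·λ + 1024/2424249 = 0 gives λ = 4, 256/2424249
κ = σ_max/σ_min = 2/(16/1557) = 194.6250


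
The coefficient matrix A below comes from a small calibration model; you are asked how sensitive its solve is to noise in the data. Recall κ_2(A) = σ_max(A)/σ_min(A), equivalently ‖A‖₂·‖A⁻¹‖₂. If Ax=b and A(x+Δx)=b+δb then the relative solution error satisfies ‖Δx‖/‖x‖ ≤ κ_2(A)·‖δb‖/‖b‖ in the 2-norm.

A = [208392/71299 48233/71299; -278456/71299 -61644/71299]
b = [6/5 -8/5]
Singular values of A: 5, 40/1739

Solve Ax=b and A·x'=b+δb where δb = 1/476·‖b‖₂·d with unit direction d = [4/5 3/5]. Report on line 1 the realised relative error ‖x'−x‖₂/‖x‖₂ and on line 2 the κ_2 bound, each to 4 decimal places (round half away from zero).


0.4567
0.4567

σ_max = 5, σ_min = 40/1739
condition number: 5 ÷ (40/1739) = 217.3750
bound on ‖Δx‖/‖x‖: κ·ε = 217.3750·1/476 = 0.4567
solve Ax = b  →  x = [0.3902 0.0878]
‖b‖₂ = 2.0000 and ‖x‖₂ = 0.4000
δb = ε·‖b‖·d = [0.0034 0.0025]; solving A·Δx = δb gives ‖Δx‖ = 0.1827
relative error = 0.4567
so the bound is sharp here: realised error equals the bound


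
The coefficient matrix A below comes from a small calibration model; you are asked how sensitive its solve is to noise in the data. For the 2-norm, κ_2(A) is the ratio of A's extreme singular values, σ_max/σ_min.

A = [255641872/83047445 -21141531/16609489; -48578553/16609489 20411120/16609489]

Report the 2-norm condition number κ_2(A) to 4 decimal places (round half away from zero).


352.4560

M = AᵀA = [147859288952449/8200806327025 -12321491005152/1640161265405; -12321491005152/1640161265405 1026846792721/328032253081]. tr(M)=1026807448346/48525481225, det(M)=6996025/1941019249
char-poly roots: 529/25 and 330625/1941019249
σ_max=√(529/25)=(23/5), σ_min=√(330625/1941019249)=(575/44057) → κ = 352.4560


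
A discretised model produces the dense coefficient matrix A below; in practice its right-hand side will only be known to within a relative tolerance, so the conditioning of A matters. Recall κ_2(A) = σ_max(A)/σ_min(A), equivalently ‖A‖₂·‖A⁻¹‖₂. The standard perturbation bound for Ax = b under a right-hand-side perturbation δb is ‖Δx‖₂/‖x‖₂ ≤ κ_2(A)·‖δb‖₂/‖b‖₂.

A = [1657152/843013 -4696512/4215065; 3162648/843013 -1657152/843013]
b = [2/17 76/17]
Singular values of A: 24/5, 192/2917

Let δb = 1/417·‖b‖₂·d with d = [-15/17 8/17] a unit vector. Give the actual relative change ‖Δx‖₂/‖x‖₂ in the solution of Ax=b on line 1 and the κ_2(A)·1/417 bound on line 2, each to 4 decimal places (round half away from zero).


0.0054
0.1749

σ_max = 24/5, σ_min = 192/2917
κ_2(A) = (24/5) / (192/2917) = 72.9250
perturbation bound = 72.9250·1/417 = 0.1749
solve Ax = b  →  x = [15.0343 26.4185]
2-norm of b is 4.4721; of x, 30.3968
re-solving with b+δb shifts x by Δx of norm 0.1629
dividing the unrounded norms, ‖Δx‖/‖x‖ = 0.0054
so the bound overstates the realised error by a factor of ≈ 32.6253 (computed from the unrounded values)


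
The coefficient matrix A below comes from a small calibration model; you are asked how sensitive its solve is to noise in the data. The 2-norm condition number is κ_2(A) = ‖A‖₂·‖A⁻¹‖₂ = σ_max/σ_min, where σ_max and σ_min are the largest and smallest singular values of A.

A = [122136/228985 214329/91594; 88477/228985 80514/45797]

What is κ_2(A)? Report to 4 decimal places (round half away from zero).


268.0800

form AᵀA = [909815281/2097365209 4042456110/2097365209; 4042456110/2097365209 71866937025/8389460836] with trace 44917429/4990756 and determinant 5625/4990756
λ_max, λ_min = (44917429/4990756 ± √2017463135960041/24907645451536)/2 = 9, 625/4990756
κ_2(A) = √(λ_max/λ_min) = √(9 / (625/4990756)) = 268.0800


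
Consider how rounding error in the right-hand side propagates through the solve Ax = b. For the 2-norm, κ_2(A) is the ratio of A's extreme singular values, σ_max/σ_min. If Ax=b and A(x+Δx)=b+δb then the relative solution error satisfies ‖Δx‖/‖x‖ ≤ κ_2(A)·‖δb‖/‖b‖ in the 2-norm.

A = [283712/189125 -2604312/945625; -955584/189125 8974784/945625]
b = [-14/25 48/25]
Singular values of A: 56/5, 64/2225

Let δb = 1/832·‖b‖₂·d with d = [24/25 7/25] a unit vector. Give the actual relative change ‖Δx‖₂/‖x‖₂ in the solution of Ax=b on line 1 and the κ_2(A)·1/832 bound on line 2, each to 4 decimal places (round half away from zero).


0.4680
0.4680

from the listed singular values, σ₁ = 56/5, σ_n = 64/2225
κ_2(A) = (56/5) / (64/2225) = 389.3750
κ_2(A)·‖δb‖/‖b‖ = 0.4680
solve Ax = b  →  x = [-0.0840 0.1576]
‖b‖₂ = 2.0000 and ‖x‖₂ = 0.1786
Δx = A⁻¹·δb where δb = 1/832·2.0000·d; ‖Δx‖ = 0.0836
relative error = 0.4680
so the bound is sharp here: realised error equals the bound


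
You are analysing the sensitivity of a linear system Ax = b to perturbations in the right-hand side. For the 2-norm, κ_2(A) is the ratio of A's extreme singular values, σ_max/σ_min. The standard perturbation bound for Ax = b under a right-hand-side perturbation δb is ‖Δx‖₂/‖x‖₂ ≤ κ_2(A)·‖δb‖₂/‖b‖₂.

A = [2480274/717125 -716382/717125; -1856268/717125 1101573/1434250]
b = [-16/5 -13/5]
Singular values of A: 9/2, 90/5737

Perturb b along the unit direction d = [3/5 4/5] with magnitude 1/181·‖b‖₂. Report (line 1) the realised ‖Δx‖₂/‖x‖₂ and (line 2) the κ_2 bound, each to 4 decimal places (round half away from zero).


0.0057
1.5848

from the listed singular values, σ₁ = 9/2, σ_n = 90/5737
κ = σ_max/σ_min = (9/2)/(90/5737) = 286.8500
worst-case relative error ≤ 286.8500 × 1/181 = 1.5848
solve Ax = b  →  x = [-71.6071 -244.7164]
2-norm of b is 4.1231; of x, 254.9779
Δx = A⁻¹·δb where δb = 1/181·4.1231·d; ‖Δx‖ = 1.4521
realised ‖Δx‖/‖x‖ = 0.0057
realised/bound (from unrounded values) ≈ 0.0036


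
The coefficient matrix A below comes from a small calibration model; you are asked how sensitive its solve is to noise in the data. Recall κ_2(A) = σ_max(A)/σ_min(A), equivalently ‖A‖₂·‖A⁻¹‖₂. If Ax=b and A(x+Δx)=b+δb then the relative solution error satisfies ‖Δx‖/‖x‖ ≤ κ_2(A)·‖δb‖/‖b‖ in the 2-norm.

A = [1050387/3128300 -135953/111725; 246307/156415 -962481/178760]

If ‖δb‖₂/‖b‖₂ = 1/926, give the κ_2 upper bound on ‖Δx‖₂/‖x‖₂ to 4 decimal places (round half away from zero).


form AᵀA = [15092307049/5821690000 -3695569137/415835000; -3695569137/415835000 14480766121/475240000] with trace 1231882829/37258816 and determinant 6996025/596141056
char-poly roots: 529/16 and 13225/37258816
σ_max=√(529/16)=(23/4), σ_min=√(13225/37258816)=(115/6104) → κ = 305.2000
bound on ‖Δx‖/‖x‖: κ·ε = 305.2000·1/926 = 0.3296

0.3296


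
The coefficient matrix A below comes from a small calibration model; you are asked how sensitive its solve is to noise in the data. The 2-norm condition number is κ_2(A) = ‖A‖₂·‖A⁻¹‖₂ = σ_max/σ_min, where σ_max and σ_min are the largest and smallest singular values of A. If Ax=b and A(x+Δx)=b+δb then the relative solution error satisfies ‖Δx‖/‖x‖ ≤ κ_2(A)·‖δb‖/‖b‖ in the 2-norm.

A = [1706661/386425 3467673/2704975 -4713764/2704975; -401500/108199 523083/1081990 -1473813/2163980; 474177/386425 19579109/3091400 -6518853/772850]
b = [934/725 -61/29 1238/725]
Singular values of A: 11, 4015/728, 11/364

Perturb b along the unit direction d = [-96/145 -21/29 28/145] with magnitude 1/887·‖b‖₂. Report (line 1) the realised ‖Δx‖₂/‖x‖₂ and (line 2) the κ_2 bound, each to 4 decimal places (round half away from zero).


0.0034
0.4104

largest singular value 11, smallest 11/364
κ = σ_max/σ_min = 11/(11/364) = 364.0000
worst-case relative error ≤ 364.0000 × 1/887 = 0.4104
solve Ax = b  →  x = [0.3937 26.5314 19.7763]
‖b‖₂ = 3.0000 and ‖x‖₂ = 33.0934
with δb = [-0.0022 -0.0024 0.0007], A·Δx = δb → ‖Δx‖ = 0.1119
relative error = 0.0034
realised/bound (from unrounded values) ≈ 0.0082


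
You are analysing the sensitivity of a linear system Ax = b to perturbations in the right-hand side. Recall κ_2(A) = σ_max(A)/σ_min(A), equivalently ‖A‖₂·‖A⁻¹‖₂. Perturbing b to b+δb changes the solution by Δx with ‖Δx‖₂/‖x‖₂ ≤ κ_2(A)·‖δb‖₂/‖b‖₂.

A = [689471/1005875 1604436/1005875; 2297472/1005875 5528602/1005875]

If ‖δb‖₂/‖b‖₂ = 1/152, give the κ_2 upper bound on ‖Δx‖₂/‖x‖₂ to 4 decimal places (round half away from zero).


AᵀA = [9205996561/1618855225 4418566524/323771045; 4418566524/323771045 53023447924/1618855225]; tr = 73644313/1915805, det = 3694084/239475625
solving λ² − 73644313/1915805·λ + 3694084/239475625 = 0 gives λ = 961/25, 3844/9579025
so κ_2 = √((961/25) / (3844/9579025)) = 309.5000
bound on ‖Δx‖/‖x‖: κ·ε = 309.5000·1/152 = 2.0362

2.0362


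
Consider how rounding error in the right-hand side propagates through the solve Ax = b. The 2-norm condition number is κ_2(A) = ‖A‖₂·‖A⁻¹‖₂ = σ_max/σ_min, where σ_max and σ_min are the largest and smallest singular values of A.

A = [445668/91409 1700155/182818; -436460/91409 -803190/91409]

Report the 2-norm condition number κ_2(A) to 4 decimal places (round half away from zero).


134.4250

form AᵀA = [389117297824/8355605281 729412646670/8355605281; 729412646670/8355605281 5470983728425/33422421124] with trace 24316446089/115648516 and determinant 70728100/28912129
λ_max, λ_min = (24316446089/115648516 ± √591158676802371402321/13374579253002256)/2 = 841/4, 336400/28912129
σ_max=√(841/4)=(29/2), σ_min=√(336400/28912129)=(580/5377) → κ = 134.4250


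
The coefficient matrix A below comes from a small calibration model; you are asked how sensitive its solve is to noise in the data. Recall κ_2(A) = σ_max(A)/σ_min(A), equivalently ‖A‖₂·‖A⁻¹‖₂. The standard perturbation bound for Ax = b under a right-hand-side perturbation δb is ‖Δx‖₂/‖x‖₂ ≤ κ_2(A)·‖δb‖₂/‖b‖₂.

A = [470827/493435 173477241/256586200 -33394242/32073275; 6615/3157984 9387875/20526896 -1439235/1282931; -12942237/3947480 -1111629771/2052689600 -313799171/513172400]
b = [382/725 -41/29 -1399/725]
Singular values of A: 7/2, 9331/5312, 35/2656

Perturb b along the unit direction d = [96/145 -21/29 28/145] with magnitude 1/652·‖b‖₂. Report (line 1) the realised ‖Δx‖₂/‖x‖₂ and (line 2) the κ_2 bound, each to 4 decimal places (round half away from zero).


0.0038
0.4074

from the listed singular values, σ₁ = 7/2, σ_n = 35/2656
condition number: (7/2) ÷ (35/2656) = 265.6000
worst-case relative error ≤ 265.6000 × 1/652 = 0.4074
solve Ax = b  →  x = [-16.1003 68.2367 29.0487]
‖b‖₂ = 2.4495 and ‖x‖₂ = 75.8900
Δx = A⁻¹·δb where δb = 1/652·2.4495·d; ‖Δx‖ = 0.2851
realised ‖Δx‖/‖x‖ = 0.0038
tightness: 0.0038 against a bound of 0.4074 (unrounded ratio ≈ 0.0092)


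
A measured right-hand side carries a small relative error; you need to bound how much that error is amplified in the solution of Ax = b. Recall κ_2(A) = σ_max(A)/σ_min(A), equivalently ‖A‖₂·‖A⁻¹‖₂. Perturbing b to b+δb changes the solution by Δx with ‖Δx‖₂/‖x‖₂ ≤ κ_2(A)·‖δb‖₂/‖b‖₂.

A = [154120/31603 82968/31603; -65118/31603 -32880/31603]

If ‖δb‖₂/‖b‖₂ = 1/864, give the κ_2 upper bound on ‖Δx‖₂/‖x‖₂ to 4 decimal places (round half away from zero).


0.1241

form AᵀA = [9743588/347633 5196000/347633; 5196000/347633 2772288/347633] with trace 736228/20449 and determinant 2304/20449
solving λ² − 736228/20449·λ + 2304/20449 = 0 gives λ = 36, 64/20449
κ = σ_max/σ_min = 6/(8/143) = 107.2500
κ_2(A)·‖δb‖/‖b‖ = 0.1241


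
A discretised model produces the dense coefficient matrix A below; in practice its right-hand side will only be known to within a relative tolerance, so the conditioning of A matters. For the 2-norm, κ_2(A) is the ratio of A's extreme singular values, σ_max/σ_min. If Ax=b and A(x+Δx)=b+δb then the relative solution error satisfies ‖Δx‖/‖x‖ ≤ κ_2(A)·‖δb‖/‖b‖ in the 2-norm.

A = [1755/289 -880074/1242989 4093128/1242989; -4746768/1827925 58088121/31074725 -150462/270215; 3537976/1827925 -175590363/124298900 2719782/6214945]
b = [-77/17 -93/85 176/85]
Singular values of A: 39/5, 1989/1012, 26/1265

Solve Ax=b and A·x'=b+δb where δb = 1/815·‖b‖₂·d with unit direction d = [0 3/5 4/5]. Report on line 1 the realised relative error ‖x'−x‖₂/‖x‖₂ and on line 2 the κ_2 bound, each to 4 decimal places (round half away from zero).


0.0063
0.4656

σ_max = 39/5, σ_min = 26/1265
condition number: (39/5) ÷ (26/1265) = 379.5000
perturbation bound = 379.5000·1/815 = 0.4656
solve Ax = b  →  x = [-23.2353 -21.9129 36.7619]
2-norm of b is 5.0990; of x, 48.6979
Δx = A⁻¹·δb where δb = 1/815·5.0990·d; ‖Δx‖ = 0.3044
realised ‖Δx‖/‖x‖ = 0.0063
realised/bound (from unrounded values) ≈ 0.0134


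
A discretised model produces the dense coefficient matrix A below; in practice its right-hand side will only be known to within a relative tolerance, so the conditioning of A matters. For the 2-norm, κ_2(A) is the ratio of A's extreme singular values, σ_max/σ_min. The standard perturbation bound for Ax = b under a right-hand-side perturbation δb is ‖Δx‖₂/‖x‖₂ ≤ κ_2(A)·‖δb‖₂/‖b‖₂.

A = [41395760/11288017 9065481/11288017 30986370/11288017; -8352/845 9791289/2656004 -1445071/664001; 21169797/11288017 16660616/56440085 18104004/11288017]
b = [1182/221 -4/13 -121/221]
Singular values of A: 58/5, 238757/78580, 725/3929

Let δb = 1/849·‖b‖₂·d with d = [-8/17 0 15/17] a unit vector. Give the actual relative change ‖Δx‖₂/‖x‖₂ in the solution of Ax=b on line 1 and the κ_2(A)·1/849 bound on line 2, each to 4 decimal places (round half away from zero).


0.0021
0.0740

σ_max = 58/5, σ_min = 725/3929
κ = σ_max/σ_min = (58/5)/(725/3929) = 62.8640
bound on ‖Δx‖/‖x‖: κ·ε = 62.8640·1/849 = 0.0740
solve Ax = b  →  x = [6.4122 11.2575 -9.9114]
‖b‖ = 5.3852, ‖x‖ = 16.3121
δb = ε·‖b‖·d = [-0.0030 0.0000 0.0056]; solving A·Δx = δb gives ‖Δx‖ = 0.0344
relative error = 0.0021
realised/bound (from unrounded values) ≈ 0.0285
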